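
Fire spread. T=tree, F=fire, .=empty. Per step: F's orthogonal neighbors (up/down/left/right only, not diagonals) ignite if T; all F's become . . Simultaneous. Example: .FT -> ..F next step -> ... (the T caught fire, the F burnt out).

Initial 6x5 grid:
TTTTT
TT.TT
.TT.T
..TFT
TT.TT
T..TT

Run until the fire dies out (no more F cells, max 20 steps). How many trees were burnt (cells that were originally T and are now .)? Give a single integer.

Step 1: +3 fires, +1 burnt (F count now 3)
Step 2: +4 fires, +3 burnt (F count now 4)
Step 3: +3 fires, +4 burnt (F count now 3)
Step 4: +3 fires, +3 burnt (F count now 3)
Step 5: +3 fires, +3 burnt (F count now 3)
Step 6: +2 fires, +3 burnt (F count now 2)
Step 7: +0 fires, +2 burnt (F count now 0)
Fire out after step 7
Initially T: 21, now '.': 27
Total burnt (originally-T cells now '.'): 18

Answer: 18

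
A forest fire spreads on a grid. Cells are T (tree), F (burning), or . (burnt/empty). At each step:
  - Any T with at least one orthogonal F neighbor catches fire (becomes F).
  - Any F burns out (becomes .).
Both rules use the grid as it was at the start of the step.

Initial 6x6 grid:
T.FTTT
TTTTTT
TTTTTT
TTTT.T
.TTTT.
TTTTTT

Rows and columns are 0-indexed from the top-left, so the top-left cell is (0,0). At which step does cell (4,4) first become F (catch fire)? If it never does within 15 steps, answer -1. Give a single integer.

Step 1: cell (4,4)='T' (+2 fires, +1 burnt)
Step 2: cell (4,4)='T' (+4 fires, +2 burnt)
Step 3: cell (4,4)='T' (+6 fires, +4 burnt)
Step 4: cell (4,4)='T' (+7 fires, +6 burnt)
Step 5: cell (4,4)='T' (+5 fires, +7 burnt)
Step 6: cell (4,4)='F' (+4 fires, +5 burnt)
  -> target ignites at step 6
Step 7: cell (4,4)='.' (+2 fires, +4 burnt)
Step 8: cell (4,4)='.' (+1 fires, +2 burnt)
Step 9: cell (4,4)='.' (+0 fires, +1 burnt)
  fire out at step 9

6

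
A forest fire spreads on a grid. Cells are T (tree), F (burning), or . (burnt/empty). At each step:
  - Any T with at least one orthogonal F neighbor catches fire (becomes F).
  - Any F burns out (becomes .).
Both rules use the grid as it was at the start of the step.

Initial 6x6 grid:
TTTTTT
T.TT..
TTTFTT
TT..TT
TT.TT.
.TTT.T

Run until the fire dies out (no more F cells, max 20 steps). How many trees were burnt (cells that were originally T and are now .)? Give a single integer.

Answer: 25

Derivation:
Step 1: +3 fires, +1 burnt (F count now 3)
Step 2: +5 fires, +3 burnt (F count now 5)
Step 3: +6 fires, +5 burnt (F count now 6)
Step 4: +6 fires, +6 burnt (F count now 6)
Step 5: +4 fires, +6 burnt (F count now 4)
Step 6: +1 fires, +4 burnt (F count now 1)
Step 7: +0 fires, +1 burnt (F count now 0)
Fire out after step 7
Initially T: 26, now '.': 35
Total burnt (originally-T cells now '.'): 25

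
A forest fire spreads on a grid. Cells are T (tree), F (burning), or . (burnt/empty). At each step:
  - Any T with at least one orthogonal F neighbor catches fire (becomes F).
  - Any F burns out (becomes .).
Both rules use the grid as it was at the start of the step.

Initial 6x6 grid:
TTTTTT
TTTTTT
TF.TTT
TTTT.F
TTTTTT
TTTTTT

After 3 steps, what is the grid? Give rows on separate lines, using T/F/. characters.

Step 1: 5 trees catch fire, 2 burn out
  TTTTTT
  TFTTTT
  F..TTF
  TFTT..
  TTTTTF
  TTTTTT
Step 2: 10 trees catch fire, 5 burn out
  TFTTTT
  F.FTTF
  ...TF.
  F.FT..
  TFTTF.
  TTTTTF
Step 3: 12 trees catch fire, 10 burn out
  F.FTTF
  ...FF.
  ...F..
  ...F..
  F.FF..
  TFTTF.

F.FTTF
...FF.
...F..
...F..
F.FF..
TFTTF.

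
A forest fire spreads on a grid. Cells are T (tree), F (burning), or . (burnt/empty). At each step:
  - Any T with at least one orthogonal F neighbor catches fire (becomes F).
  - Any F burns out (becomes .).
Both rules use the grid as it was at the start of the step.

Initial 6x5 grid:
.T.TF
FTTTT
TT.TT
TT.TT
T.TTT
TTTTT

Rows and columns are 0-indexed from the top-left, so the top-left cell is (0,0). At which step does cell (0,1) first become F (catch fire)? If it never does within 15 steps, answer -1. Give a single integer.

Step 1: cell (0,1)='T' (+4 fires, +2 burnt)
Step 2: cell (0,1)='F' (+6 fires, +4 burnt)
  -> target ignites at step 2
Step 3: cell (0,1)='.' (+4 fires, +6 burnt)
Step 4: cell (0,1)='.' (+3 fires, +4 burnt)
Step 5: cell (0,1)='.' (+3 fires, +3 burnt)
Step 6: cell (0,1)='.' (+3 fires, +3 burnt)
Step 7: cell (0,1)='.' (+0 fires, +3 burnt)
  fire out at step 7

2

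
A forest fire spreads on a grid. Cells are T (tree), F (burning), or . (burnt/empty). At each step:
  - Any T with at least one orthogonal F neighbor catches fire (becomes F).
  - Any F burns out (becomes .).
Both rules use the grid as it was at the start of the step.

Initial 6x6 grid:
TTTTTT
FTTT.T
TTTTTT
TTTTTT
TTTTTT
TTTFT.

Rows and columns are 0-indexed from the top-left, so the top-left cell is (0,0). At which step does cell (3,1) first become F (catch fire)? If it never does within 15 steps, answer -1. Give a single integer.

Step 1: cell (3,1)='T' (+6 fires, +2 burnt)
Step 2: cell (3,1)='T' (+8 fires, +6 burnt)
Step 3: cell (3,1)='F' (+11 fires, +8 burnt)
  -> target ignites at step 3
Step 4: cell (3,1)='.' (+3 fires, +11 burnt)
Step 5: cell (3,1)='.' (+2 fires, +3 burnt)
Step 6: cell (3,1)='.' (+2 fires, +2 burnt)
Step 7: cell (3,1)='.' (+0 fires, +2 burnt)
  fire out at step 7

3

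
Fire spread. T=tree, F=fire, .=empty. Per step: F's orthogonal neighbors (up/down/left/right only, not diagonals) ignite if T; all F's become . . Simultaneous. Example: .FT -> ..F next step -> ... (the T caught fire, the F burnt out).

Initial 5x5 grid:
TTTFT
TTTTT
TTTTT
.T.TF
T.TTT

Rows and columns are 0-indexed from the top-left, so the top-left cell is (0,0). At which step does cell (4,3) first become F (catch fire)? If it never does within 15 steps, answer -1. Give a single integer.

Step 1: cell (4,3)='T' (+6 fires, +2 burnt)
Step 2: cell (4,3)='F' (+5 fires, +6 burnt)
  -> target ignites at step 2
Step 3: cell (4,3)='.' (+4 fires, +5 burnt)
Step 4: cell (4,3)='.' (+2 fires, +4 burnt)
Step 5: cell (4,3)='.' (+2 fires, +2 burnt)
Step 6: cell (4,3)='.' (+0 fires, +2 burnt)
  fire out at step 6

2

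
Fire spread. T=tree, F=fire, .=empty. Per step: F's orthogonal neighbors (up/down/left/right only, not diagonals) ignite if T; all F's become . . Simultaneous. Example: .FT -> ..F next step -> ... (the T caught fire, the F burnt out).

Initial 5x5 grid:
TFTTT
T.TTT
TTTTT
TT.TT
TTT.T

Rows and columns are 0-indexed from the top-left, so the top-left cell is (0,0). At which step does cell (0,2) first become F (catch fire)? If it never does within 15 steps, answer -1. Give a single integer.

Step 1: cell (0,2)='F' (+2 fires, +1 burnt)
  -> target ignites at step 1
Step 2: cell (0,2)='.' (+3 fires, +2 burnt)
Step 3: cell (0,2)='.' (+4 fires, +3 burnt)
Step 4: cell (0,2)='.' (+4 fires, +4 burnt)
Step 5: cell (0,2)='.' (+4 fires, +4 burnt)
Step 6: cell (0,2)='.' (+2 fires, +4 burnt)
Step 7: cell (0,2)='.' (+2 fires, +2 burnt)
Step 8: cell (0,2)='.' (+0 fires, +2 burnt)
  fire out at step 8

1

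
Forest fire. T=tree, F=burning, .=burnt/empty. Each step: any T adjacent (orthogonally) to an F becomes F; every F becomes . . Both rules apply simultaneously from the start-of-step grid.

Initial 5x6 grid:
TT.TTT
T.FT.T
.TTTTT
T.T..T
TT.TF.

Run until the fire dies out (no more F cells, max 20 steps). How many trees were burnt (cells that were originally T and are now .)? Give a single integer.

Answer: 13

Derivation:
Step 1: +3 fires, +2 burnt (F count now 3)
Step 2: +4 fires, +3 burnt (F count now 4)
Step 3: +2 fires, +4 burnt (F count now 2)
Step 4: +2 fires, +2 burnt (F count now 2)
Step 5: +2 fires, +2 burnt (F count now 2)
Step 6: +0 fires, +2 burnt (F count now 0)
Fire out after step 6
Initially T: 19, now '.': 24
Total burnt (originally-T cells now '.'): 13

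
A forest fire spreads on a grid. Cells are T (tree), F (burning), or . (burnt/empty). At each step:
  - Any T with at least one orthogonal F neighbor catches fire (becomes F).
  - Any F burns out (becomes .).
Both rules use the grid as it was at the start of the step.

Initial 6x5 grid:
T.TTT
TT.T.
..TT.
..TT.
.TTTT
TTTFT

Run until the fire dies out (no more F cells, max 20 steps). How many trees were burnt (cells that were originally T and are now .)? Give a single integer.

Answer: 16

Derivation:
Step 1: +3 fires, +1 burnt (F count now 3)
Step 2: +4 fires, +3 burnt (F count now 4)
Step 3: +4 fires, +4 burnt (F count now 4)
Step 4: +2 fires, +4 burnt (F count now 2)
Step 5: +1 fires, +2 burnt (F count now 1)
Step 6: +2 fires, +1 burnt (F count now 2)
Step 7: +0 fires, +2 burnt (F count now 0)
Fire out after step 7
Initially T: 19, now '.': 27
Total burnt (originally-T cells now '.'): 16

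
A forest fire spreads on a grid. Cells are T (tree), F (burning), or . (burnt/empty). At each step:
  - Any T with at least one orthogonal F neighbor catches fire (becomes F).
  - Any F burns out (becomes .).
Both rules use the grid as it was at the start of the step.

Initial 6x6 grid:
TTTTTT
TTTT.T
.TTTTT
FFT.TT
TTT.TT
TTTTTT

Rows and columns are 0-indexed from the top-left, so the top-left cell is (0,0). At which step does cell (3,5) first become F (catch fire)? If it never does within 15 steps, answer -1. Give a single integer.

Step 1: cell (3,5)='T' (+4 fires, +2 burnt)
Step 2: cell (3,5)='T' (+5 fires, +4 burnt)
Step 3: cell (3,5)='T' (+5 fires, +5 burnt)
Step 4: cell (3,5)='T' (+5 fires, +5 burnt)
Step 5: cell (3,5)='T' (+4 fires, +5 burnt)
Step 6: cell (3,5)='F' (+5 fires, +4 burnt)
  -> target ignites at step 6
Step 7: cell (3,5)='.' (+2 fires, +5 burnt)
Step 8: cell (3,5)='.' (+0 fires, +2 burnt)
  fire out at step 8

6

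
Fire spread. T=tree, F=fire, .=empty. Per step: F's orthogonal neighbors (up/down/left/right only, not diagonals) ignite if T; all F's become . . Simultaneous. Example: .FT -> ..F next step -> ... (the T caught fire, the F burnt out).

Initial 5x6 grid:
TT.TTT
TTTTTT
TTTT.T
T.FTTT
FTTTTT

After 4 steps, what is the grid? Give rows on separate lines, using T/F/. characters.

Step 1: 5 trees catch fire, 2 burn out
  TT.TTT
  TTTTTT
  TTFT.T
  F..FTT
  .FFTTT
Step 2: 6 trees catch fire, 5 burn out
  TT.TTT
  TTFTTT
  FF.F.T
  ....FT
  ...FTT
Step 3: 5 trees catch fire, 6 burn out
  TT.TTT
  FF.FTT
  .....T
  .....F
  ....FT
Step 4: 6 trees catch fire, 5 burn out
  FF.FTT
  ....FT
  .....F
  ......
  .....F

FF.FTT
....FT
.....F
......
.....F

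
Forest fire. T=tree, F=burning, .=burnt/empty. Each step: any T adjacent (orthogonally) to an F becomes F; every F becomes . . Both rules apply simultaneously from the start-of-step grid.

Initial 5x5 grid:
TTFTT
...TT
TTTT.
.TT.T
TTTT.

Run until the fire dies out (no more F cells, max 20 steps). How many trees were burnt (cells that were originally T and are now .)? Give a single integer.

Answer: 16

Derivation:
Step 1: +2 fires, +1 burnt (F count now 2)
Step 2: +3 fires, +2 burnt (F count now 3)
Step 3: +2 fires, +3 burnt (F count now 2)
Step 4: +1 fires, +2 burnt (F count now 1)
Step 5: +2 fires, +1 burnt (F count now 2)
Step 6: +3 fires, +2 burnt (F count now 3)
Step 7: +2 fires, +3 burnt (F count now 2)
Step 8: +1 fires, +2 burnt (F count now 1)
Step 9: +0 fires, +1 burnt (F count now 0)
Fire out after step 9
Initially T: 17, now '.': 24
Total burnt (originally-T cells now '.'): 16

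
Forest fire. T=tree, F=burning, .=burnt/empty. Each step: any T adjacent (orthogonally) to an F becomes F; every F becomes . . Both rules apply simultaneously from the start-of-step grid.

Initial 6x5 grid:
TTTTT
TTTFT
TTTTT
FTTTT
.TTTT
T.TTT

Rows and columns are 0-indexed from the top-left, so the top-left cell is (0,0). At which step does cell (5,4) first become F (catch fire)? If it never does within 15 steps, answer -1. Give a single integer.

Step 1: cell (5,4)='T' (+6 fires, +2 burnt)
Step 2: cell (5,4)='T' (+10 fires, +6 burnt)
Step 3: cell (5,4)='T' (+5 fires, +10 burnt)
Step 4: cell (5,4)='T' (+3 fires, +5 burnt)
Step 5: cell (5,4)='F' (+1 fires, +3 burnt)
  -> target ignites at step 5
Step 6: cell (5,4)='.' (+0 fires, +1 burnt)
  fire out at step 6

5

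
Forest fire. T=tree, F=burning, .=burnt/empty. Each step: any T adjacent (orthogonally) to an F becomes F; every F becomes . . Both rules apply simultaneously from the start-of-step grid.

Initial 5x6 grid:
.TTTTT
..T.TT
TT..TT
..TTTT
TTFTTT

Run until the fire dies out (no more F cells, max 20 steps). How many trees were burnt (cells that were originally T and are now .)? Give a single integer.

Answer: 19

Derivation:
Step 1: +3 fires, +1 burnt (F count now 3)
Step 2: +3 fires, +3 burnt (F count now 3)
Step 3: +2 fires, +3 burnt (F count now 2)
Step 4: +2 fires, +2 burnt (F count now 2)
Step 5: +2 fires, +2 burnt (F count now 2)
Step 6: +2 fires, +2 burnt (F count now 2)
Step 7: +2 fires, +2 burnt (F count now 2)
Step 8: +1 fires, +2 burnt (F count now 1)
Step 9: +2 fires, +1 burnt (F count now 2)
Step 10: +0 fires, +2 burnt (F count now 0)
Fire out after step 10
Initially T: 21, now '.': 28
Total burnt (originally-T cells now '.'): 19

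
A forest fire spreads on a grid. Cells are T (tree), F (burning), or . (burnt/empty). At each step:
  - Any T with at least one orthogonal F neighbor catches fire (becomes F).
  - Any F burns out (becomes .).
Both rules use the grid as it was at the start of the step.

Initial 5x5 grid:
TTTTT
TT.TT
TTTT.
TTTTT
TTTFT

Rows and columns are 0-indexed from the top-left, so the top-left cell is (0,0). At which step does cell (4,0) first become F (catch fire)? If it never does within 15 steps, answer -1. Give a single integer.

Step 1: cell (4,0)='T' (+3 fires, +1 burnt)
Step 2: cell (4,0)='T' (+4 fires, +3 burnt)
Step 3: cell (4,0)='F' (+4 fires, +4 burnt)
  -> target ignites at step 3
Step 4: cell (4,0)='.' (+4 fires, +4 burnt)
Step 5: cell (4,0)='.' (+4 fires, +4 burnt)
Step 6: cell (4,0)='.' (+2 fires, +4 burnt)
Step 7: cell (4,0)='.' (+1 fires, +2 burnt)
Step 8: cell (4,0)='.' (+0 fires, +1 burnt)
  fire out at step 8

3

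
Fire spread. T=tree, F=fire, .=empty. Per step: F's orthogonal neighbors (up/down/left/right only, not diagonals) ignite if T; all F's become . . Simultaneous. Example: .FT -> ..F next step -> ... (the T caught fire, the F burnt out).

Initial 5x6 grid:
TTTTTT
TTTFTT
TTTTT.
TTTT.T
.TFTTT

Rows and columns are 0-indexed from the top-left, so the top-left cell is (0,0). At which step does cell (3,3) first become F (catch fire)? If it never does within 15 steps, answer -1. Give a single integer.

Step 1: cell (3,3)='T' (+7 fires, +2 burnt)
Step 2: cell (3,3)='F' (+9 fires, +7 burnt)
  -> target ignites at step 2
Step 3: cell (3,3)='.' (+6 fires, +9 burnt)
Step 4: cell (3,3)='.' (+3 fires, +6 burnt)
Step 5: cell (3,3)='.' (+0 fires, +3 burnt)
  fire out at step 5

2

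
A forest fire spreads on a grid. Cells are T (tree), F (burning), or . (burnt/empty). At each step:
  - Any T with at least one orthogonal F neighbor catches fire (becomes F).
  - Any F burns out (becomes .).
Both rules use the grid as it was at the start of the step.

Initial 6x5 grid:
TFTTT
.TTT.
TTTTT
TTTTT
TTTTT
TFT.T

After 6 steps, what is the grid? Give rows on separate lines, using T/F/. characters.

Step 1: 6 trees catch fire, 2 burn out
  F.FTT
  .FTT.
  TTTTT
  TTTTT
  TFTTT
  F.F.T
Step 2: 6 trees catch fire, 6 burn out
  ...FT
  ..FT.
  TFTTT
  TFTTT
  F.FTT
  ....T
Step 3: 7 trees catch fire, 6 burn out
  ....F
  ...F.
  F.FTT
  F.FTT
  ...FT
  ....T
Step 4: 3 trees catch fire, 7 burn out
  .....
  .....
  ...FT
  ...FT
  ....F
  ....T
Step 5: 3 trees catch fire, 3 burn out
  .....
  .....
  ....F
  ....F
  .....
  ....F
Step 6: 0 trees catch fire, 3 burn out
  .....
  .....
  .....
  .....
  .....
  .....

.....
.....
.....
.....
.....
.....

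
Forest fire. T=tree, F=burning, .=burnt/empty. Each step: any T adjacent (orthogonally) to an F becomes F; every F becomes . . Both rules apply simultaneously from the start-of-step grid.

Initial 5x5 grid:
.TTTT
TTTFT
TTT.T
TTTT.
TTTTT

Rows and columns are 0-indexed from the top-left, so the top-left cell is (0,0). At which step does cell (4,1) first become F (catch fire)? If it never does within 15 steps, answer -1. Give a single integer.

Step 1: cell (4,1)='T' (+3 fires, +1 burnt)
Step 2: cell (4,1)='T' (+5 fires, +3 burnt)
Step 3: cell (4,1)='T' (+4 fires, +5 burnt)
Step 4: cell (4,1)='T' (+4 fires, +4 burnt)
Step 5: cell (4,1)='F' (+3 fires, +4 burnt)
  -> target ignites at step 5
Step 6: cell (4,1)='.' (+2 fires, +3 burnt)
Step 7: cell (4,1)='.' (+0 fires, +2 burnt)
  fire out at step 7

5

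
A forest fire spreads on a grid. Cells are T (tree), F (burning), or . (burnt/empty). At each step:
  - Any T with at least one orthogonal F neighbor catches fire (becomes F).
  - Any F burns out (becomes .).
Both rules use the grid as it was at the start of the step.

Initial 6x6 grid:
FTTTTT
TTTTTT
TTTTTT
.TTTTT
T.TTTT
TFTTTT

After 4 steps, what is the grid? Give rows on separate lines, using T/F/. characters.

Step 1: 4 trees catch fire, 2 burn out
  .FTTTT
  FTTTTT
  TTTTTT
  .TTTTT
  T.TTTT
  F.FTTT
Step 2: 6 trees catch fire, 4 burn out
  ..FTTT
  .FTTTT
  FTTTTT
  .TTTTT
  F.FTTT
  ...FTT
Step 3: 6 trees catch fire, 6 burn out
  ...FTT
  ..FTTT
  .FTTTT
  .TFTTT
  ...FTT
  ....FT
Step 4: 7 trees catch fire, 6 burn out
  ....FT
  ...FTT
  ..FTTT
  .F.FTT
  ....FT
  .....F

....FT
...FTT
..FTTT
.F.FTT
....FT
.....F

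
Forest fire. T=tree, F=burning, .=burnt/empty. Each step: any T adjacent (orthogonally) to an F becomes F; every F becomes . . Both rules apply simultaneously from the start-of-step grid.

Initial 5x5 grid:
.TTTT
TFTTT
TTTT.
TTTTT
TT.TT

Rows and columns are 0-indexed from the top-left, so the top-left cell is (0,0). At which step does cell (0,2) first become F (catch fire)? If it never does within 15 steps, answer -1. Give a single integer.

Step 1: cell (0,2)='T' (+4 fires, +1 burnt)
Step 2: cell (0,2)='F' (+5 fires, +4 burnt)
  -> target ignites at step 2
Step 3: cell (0,2)='.' (+6 fires, +5 burnt)
Step 4: cell (0,2)='.' (+3 fires, +6 burnt)
Step 5: cell (0,2)='.' (+2 fires, +3 burnt)
Step 6: cell (0,2)='.' (+1 fires, +2 burnt)
Step 7: cell (0,2)='.' (+0 fires, +1 burnt)
  fire out at step 7

2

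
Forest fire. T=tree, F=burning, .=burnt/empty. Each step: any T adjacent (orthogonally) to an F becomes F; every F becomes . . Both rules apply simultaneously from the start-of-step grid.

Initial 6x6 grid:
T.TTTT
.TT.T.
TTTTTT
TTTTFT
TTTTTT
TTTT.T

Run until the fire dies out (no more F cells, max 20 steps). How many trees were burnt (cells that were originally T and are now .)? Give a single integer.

Step 1: +4 fires, +1 burnt (F count now 4)
Step 2: +6 fires, +4 burnt (F count now 6)
Step 3: +6 fires, +6 burnt (F count now 6)
Step 4: +7 fires, +6 burnt (F count now 7)
Step 5: +5 fires, +7 burnt (F count now 5)
Step 6: +1 fires, +5 burnt (F count now 1)
Step 7: +0 fires, +1 burnt (F count now 0)
Fire out after step 7
Initially T: 30, now '.': 35
Total burnt (originally-T cells now '.'): 29

Answer: 29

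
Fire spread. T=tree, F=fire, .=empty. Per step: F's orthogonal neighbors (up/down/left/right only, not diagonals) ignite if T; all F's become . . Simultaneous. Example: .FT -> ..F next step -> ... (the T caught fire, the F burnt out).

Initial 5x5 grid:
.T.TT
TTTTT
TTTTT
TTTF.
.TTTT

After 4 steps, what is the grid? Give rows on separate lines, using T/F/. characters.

Step 1: 3 trees catch fire, 1 burn out
  .T.TT
  TTTTT
  TTTFT
  TTF..
  .TTFT
Step 2: 6 trees catch fire, 3 burn out
  .T.TT
  TTTFT
  TTF.F
  TF...
  .TF.F
Step 3: 6 trees catch fire, 6 burn out
  .T.FT
  TTF.F
  TF...
  F....
  .F...
Step 4: 3 trees catch fire, 6 burn out
  .T..F
  TF...
  F....
  .....
  .....

.T..F
TF...
F....
.....
.....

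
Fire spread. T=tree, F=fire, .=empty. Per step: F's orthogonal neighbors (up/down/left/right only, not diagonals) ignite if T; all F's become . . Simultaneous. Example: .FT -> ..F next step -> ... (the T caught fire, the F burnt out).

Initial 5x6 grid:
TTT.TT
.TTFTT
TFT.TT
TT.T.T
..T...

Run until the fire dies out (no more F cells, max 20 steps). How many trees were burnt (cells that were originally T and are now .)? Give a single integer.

Step 1: +6 fires, +2 burnt (F count now 6)
Step 2: +6 fires, +6 burnt (F count now 6)
Step 3: +3 fires, +6 burnt (F count now 3)
Step 4: +1 fires, +3 burnt (F count now 1)
Step 5: +0 fires, +1 burnt (F count now 0)
Fire out after step 5
Initially T: 18, now '.': 28
Total burnt (originally-T cells now '.'): 16

Answer: 16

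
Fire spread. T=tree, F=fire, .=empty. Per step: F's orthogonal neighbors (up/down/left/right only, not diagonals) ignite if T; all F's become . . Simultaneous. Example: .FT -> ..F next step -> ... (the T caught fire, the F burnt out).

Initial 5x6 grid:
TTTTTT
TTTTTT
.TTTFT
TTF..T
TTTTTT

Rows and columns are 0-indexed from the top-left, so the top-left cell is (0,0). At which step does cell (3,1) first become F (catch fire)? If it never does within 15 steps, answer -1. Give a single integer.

Step 1: cell (3,1)='F' (+6 fires, +2 burnt)
  -> target ignites at step 1
Step 2: cell (3,1)='.' (+9 fires, +6 burnt)
Step 3: cell (3,1)='.' (+7 fires, +9 burnt)
Step 4: cell (3,1)='.' (+2 fires, +7 burnt)
Step 5: cell (3,1)='.' (+1 fires, +2 burnt)
Step 6: cell (3,1)='.' (+0 fires, +1 burnt)
  fire out at step 6

1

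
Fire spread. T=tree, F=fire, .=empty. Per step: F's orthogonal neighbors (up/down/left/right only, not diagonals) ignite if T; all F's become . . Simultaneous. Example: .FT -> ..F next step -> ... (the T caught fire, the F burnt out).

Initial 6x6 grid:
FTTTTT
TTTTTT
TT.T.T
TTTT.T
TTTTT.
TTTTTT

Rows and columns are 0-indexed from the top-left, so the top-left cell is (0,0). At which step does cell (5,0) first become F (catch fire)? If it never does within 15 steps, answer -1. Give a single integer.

Step 1: cell (5,0)='T' (+2 fires, +1 burnt)
Step 2: cell (5,0)='T' (+3 fires, +2 burnt)
Step 3: cell (5,0)='T' (+4 fires, +3 burnt)
Step 4: cell (5,0)='T' (+4 fires, +4 burnt)
Step 5: cell (5,0)='F' (+6 fires, +4 burnt)
  -> target ignites at step 5
Step 6: cell (5,0)='.' (+4 fires, +6 burnt)
Step 7: cell (5,0)='.' (+3 fires, +4 burnt)
Step 8: cell (5,0)='.' (+3 fires, +3 burnt)
Step 9: cell (5,0)='.' (+1 fires, +3 burnt)
Step 10: cell (5,0)='.' (+1 fires, +1 burnt)
Step 11: cell (5,0)='.' (+0 fires, +1 burnt)
  fire out at step 11

5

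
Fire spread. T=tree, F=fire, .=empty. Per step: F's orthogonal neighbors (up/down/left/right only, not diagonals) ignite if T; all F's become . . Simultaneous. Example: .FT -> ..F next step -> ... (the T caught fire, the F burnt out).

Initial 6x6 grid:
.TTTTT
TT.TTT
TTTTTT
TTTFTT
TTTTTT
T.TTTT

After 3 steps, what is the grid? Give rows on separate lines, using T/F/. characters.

Step 1: 4 trees catch fire, 1 burn out
  .TTTTT
  TT.TTT
  TTTFTT
  TTF.FT
  TTTFTT
  T.TTTT
Step 2: 8 trees catch fire, 4 burn out
  .TTTTT
  TT.FTT
  TTF.FT
  TF...F
  TTF.FT
  T.TFTT
Step 3: 9 trees catch fire, 8 burn out
  .TTFTT
  TT..FT
  TF...F
  F.....
  TF...F
  T.F.FT

.TTFTT
TT..FT
TF...F
F.....
TF...F
T.F.FT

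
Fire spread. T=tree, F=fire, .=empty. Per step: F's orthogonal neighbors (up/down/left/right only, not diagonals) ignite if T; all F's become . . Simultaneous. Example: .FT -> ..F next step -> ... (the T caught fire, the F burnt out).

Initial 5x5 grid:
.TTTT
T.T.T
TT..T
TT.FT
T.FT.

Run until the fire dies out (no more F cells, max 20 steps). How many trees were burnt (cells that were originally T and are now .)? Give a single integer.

Step 1: +2 fires, +2 burnt (F count now 2)
Step 2: +1 fires, +2 burnt (F count now 1)
Step 3: +1 fires, +1 burnt (F count now 1)
Step 4: +1 fires, +1 burnt (F count now 1)
Step 5: +1 fires, +1 burnt (F count now 1)
Step 6: +1 fires, +1 burnt (F count now 1)
Step 7: +2 fires, +1 burnt (F count now 2)
Step 8: +0 fires, +2 burnt (F count now 0)
Fire out after step 8
Initially T: 15, now '.': 19
Total burnt (originally-T cells now '.'): 9

Answer: 9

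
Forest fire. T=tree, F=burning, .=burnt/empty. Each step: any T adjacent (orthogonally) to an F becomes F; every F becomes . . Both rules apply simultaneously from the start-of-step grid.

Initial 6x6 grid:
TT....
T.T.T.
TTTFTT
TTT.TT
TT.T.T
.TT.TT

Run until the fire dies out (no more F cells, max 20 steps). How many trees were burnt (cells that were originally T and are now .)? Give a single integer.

Step 1: +2 fires, +1 burnt (F count now 2)
Step 2: +6 fires, +2 burnt (F count now 6)
Step 3: +3 fires, +6 burnt (F count now 3)
Step 4: +4 fires, +3 burnt (F count now 4)
Step 5: +4 fires, +4 burnt (F count now 4)
Step 6: +3 fires, +4 burnt (F count now 3)
Step 7: +0 fires, +3 burnt (F count now 0)
Fire out after step 7
Initially T: 23, now '.': 35
Total burnt (originally-T cells now '.'): 22

Answer: 22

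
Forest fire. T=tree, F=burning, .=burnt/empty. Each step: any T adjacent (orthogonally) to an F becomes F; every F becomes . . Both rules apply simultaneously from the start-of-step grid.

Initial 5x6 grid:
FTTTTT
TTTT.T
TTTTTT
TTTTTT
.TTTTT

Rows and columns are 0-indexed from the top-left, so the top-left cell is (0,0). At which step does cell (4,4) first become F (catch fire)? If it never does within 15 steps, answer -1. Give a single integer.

Step 1: cell (4,4)='T' (+2 fires, +1 burnt)
Step 2: cell (4,4)='T' (+3 fires, +2 burnt)
Step 3: cell (4,4)='T' (+4 fires, +3 burnt)
Step 4: cell (4,4)='T' (+4 fires, +4 burnt)
Step 5: cell (4,4)='T' (+4 fires, +4 burnt)
Step 6: cell (4,4)='T' (+4 fires, +4 burnt)
Step 7: cell (4,4)='T' (+3 fires, +4 burnt)
Step 8: cell (4,4)='F' (+2 fires, +3 burnt)
  -> target ignites at step 8
Step 9: cell (4,4)='.' (+1 fires, +2 burnt)
Step 10: cell (4,4)='.' (+0 fires, +1 burnt)
  fire out at step 10

8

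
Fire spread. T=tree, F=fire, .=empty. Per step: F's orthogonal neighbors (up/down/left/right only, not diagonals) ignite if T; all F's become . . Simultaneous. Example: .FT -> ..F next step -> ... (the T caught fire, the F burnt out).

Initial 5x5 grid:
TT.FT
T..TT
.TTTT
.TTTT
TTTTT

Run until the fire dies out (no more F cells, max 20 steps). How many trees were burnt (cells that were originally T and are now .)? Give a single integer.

Answer: 16

Derivation:
Step 1: +2 fires, +1 burnt (F count now 2)
Step 2: +2 fires, +2 burnt (F count now 2)
Step 3: +3 fires, +2 burnt (F count now 3)
Step 4: +4 fires, +3 burnt (F count now 4)
Step 5: +3 fires, +4 burnt (F count now 3)
Step 6: +1 fires, +3 burnt (F count now 1)
Step 7: +1 fires, +1 burnt (F count now 1)
Step 8: +0 fires, +1 burnt (F count now 0)
Fire out after step 8
Initially T: 19, now '.': 22
Total burnt (originally-T cells now '.'): 16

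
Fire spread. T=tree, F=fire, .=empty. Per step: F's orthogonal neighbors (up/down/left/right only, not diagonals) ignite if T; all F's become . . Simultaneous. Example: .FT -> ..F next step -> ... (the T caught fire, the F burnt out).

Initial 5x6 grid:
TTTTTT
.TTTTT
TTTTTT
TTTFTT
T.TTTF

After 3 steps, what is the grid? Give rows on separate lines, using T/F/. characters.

Step 1: 6 trees catch fire, 2 burn out
  TTTTTT
  .TTTTT
  TTTFTT
  TTF.FF
  T.TFF.
Step 2: 6 trees catch fire, 6 burn out
  TTTTTT
  .TTFTT
  TTF.FF
  TF....
  T.F...
Step 3: 6 trees catch fire, 6 burn out
  TTTFTT
  .TF.FF
  TF....
  F.....
  T.....

TTTFTT
.TF.FF
TF....
F.....
T.....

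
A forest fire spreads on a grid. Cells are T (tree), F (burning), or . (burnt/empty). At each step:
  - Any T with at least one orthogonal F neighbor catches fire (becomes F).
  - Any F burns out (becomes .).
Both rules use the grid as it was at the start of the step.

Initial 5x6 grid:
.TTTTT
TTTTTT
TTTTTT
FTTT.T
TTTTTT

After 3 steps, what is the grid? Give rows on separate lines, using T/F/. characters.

Step 1: 3 trees catch fire, 1 burn out
  .TTTTT
  TTTTTT
  FTTTTT
  .FTT.T
  FTTTTT
Step 2: 4 trees catch fire, 3 burn out
  .TTTTT
  FTTTTT
  .FTTTT
  ..FT.T
  .FTTTT
Step 3: 4 trees catch fire, 4 burn out
  .TTTTT
  .FTTTT
  ..FTTT
  ...F.T
  ..FTTT

.TTTTT
.FTTTT
..FTTT
...F.T
..FTTT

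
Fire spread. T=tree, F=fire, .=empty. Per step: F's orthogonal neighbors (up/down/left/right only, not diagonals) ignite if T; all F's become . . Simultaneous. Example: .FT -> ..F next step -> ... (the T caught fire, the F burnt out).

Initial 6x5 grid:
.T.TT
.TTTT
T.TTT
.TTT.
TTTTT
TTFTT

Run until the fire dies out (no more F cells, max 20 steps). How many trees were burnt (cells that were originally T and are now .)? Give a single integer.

Answer: 22

Derivation:
Step 1: +3 fires, +1 burnt (F count now 3)
Step 2: +5 fires, +3 burnt (F count now 5)
Step 3: +5 fires, +5 burnt (F count now 5)
Step 4: +2 fires, +5 burnt (F count now 2)
Step 5: +3 fires, +2 burnt (F count now 3)
Step 6: +3 fires, +3 burnt (F count now 3)
Step 7: +1 fires, +3 burnt (F count now 1)
Step 8: +0 fires, +1 burnt (F count now 0)
Fire out after step 8
Initially T: 23, now '.': 29
Total burnt (originally-T cells now '.'): 22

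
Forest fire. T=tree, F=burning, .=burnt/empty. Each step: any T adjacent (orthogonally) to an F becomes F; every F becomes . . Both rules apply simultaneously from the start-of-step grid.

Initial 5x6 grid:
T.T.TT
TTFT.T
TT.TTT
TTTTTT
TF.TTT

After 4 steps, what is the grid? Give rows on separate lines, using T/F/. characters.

Step 1: 5 trees catch fire, 2 burn out
  T.F.TT
  TF.F.T
  TT.TTT
  TFTTTT
  F..TTT
Step 2: 5 trees catch fire, 5 burn out
  T...TT
  F....T
  TF.FTT
  F.FTTT
  ...TTT
Step 3: 4 trees catch fire, 5 burn out
  F...TT
  .....T
  F...FT
  ...FTT
  ...TTT
Step 4: 3 trees catch fire, 4 burn out
  ....TT
  .....T
  .....F
  ....FT
  ...FTT

....TT
.....T
.....F
....FT
...FTT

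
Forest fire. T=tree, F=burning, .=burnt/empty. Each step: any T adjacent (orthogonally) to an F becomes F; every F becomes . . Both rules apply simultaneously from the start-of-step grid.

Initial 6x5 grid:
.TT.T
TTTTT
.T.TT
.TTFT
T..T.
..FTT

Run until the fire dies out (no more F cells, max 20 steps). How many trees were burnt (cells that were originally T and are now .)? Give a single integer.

Answer: 17

Derivation:
Step 1: +5 fires, +2 burnt (F count now 5)
Step 2: +4 fires, +5 burnt (F count now 4)
Step 3: +3 fires, +4 burnt (F count now 3)
Step 4: +3 fires, +3 burnt (F count now 3)
Step 5: +2 fires, +3 burnt (F count now 2)
Step 6: +0 fires, +2 burnt (F count now 0)
Fire out after step 6
Initially T: 18, now '.': 29
Total burnt (originally-T cells now '.'): 17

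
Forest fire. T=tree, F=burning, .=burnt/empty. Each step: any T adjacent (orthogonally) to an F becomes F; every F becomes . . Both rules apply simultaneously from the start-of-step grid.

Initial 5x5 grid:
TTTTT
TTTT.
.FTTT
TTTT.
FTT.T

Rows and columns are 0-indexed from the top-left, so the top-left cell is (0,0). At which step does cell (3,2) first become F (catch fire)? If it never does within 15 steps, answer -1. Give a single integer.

Step 1: cell (3,2)='T' (+5 fires, +2 burnt)
Step 2: cell (3,2)='F' (+6 fires, +5 burnt)
  -> target ignites at step 2
Step 3: cell (3,2)='.' (+5 fires, +6 burnt)
Step 4: cell (3,2)='.' (+1 fires, +5 burnt)
Step 5: cell (3,2)='.' (+1 fires, +1 burnt)
Step 6: cell (3,2)='.' (+0 fires, +1 burnt)
  fire out at step 6

2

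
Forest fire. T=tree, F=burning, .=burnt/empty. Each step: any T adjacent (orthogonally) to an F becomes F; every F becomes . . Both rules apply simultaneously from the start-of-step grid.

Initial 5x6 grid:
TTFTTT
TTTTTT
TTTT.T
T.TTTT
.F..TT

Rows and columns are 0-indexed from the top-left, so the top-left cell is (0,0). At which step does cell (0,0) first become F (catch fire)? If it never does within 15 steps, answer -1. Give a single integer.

Step 1: cell (0,0)='T' (+3 fires, +2 burnt)
Step 2: cell (0,0)='F' (+5 fires, +3 burnt)
  -> target ignites at step 2
Step 3: cell (0,0)='.' (+6 fires, +5 burnt)
Step 4: cell (0,0)='.' (+3 fires, +6 burnt)
Step 5: cell (0,0)='.' (+3 fires, +3 burnt)
Step 6: cell (0,0)='.' (+2 fires, +3 burnt)
Step 7: cell (0,0)='.' (+1 fires, +2 burnt)
Step 8: cell (0,0)='.' (+0 fires, +1 burnt)
  fire out at step 8

2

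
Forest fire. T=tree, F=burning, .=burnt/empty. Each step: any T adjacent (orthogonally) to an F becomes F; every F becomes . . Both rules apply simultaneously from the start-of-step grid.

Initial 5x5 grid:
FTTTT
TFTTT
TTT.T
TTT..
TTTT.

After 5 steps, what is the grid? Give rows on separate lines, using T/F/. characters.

Step 1: 4 trees catch fire, 2 burn out
  .FTTT
  F.FTT
  TFT.T
  TTT..
  TTTT.
Step 2: 5 trees catch fire, 4 burn out
  ..FTT
  ...FT
  F.F.T
  TFT..
  TTTT.
Step 3: 5 trees catch fire, 5 burn out
  ...FT
  ....F
  ....T
  F.F..
  TFTT.
Step 4: 4 trees catch fire, 5 burn out
  ....F
  .....
  ....F
  .....
  F.FT.
Step 5: 1 trees catch fire, 4 burn out
  .....
  .....
  .....
  .....
  ...F.

.....
.....
.....
.....
...F.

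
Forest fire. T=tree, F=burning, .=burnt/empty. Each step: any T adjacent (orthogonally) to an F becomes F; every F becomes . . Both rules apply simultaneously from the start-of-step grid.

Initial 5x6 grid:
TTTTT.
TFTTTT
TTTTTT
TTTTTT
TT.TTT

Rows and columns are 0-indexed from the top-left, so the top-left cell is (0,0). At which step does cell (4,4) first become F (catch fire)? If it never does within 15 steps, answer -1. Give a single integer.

Step 1: cell (4,4)='T' (+4 fires, +1 burnt)
Step 2: cell (4,4)='T' (+6 fires, +4 burnt)
Step 3: cell (4,4)='T' (+6 fires, +6 burnt)
Step 4: cell (4,4)='T' (+5 fires, +6 burnt)
Step 5: cell (4,4)='T' (+3 fires, +5 burnt)
Step 6: cell (4,4)='F' (+2 fires, +3 burnt)
  -> target ignites at step 6
Step 7: cell (4,4)='.' (+1 fires, +2 burnt)
Step 8: cell (4,4)='.' (+0 fires, +1 burnt)
  fire out at step 8

6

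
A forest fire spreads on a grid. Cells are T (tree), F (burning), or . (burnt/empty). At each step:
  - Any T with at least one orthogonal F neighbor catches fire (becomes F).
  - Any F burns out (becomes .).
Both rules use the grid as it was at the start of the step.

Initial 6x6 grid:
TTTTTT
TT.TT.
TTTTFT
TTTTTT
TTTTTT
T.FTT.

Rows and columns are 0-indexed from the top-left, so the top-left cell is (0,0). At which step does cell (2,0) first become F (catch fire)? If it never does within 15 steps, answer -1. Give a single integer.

Step 1: cell (2,0)='T' (+6 fires, +2 burnt)
Step 2: cell (2,0)='T' (+10 fires, +6 burnt)
Step 3: cell (2,0)='T' (+6 fires, +10 burnt)
Step 4: cell (2,0)='F' (+5 fires, +6 burnt)
  -> target ignites at step 4
Step 5: cell (2,0)='.' (+2 fires, +5 burnt)
Step 6: cell (2,0)='.' (+1 fires, +2 burnt)
Step 7: cell (2,0)='.' (+0 fires, +1 burnt)
  fire out at step 7

4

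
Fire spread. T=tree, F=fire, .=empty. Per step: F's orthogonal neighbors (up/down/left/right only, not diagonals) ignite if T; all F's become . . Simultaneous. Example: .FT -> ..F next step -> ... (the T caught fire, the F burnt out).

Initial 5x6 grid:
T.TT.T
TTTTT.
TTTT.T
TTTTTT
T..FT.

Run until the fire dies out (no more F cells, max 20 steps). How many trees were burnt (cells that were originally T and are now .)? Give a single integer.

Answer: 21

Derivation:
Step 1: +2 fires, +1 burnt (F count now 2)
Step 2: +3 fires, +2 burnt (F count now 3)
Step 3: +4 fires, +3 burnt (F count now 4)
Step 4: +6 fires, +4 burnt (F count now 6)
Step 5: +4 fires, +6 burnt (F count now 4)
Step 6: +1 fires, +4 burnt (F count now 1)
Step 7: +1 fires, +1 burnt (F count now 1)
Step 8: +0 fires, +1 burnt (F count now 0)
Fire out after step 8
Initially T: 22, now '.': 29
Total burnt (originally-T cells now '.'): 21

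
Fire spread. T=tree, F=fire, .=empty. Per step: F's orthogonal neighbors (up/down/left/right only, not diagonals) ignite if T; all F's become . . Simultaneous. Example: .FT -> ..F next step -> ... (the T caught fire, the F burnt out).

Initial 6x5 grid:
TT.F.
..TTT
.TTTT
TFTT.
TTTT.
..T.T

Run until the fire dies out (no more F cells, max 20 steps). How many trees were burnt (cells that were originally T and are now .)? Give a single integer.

Answer: 15

Derivation:
Step 1: +5 fires, +2 burnt (F count now 5)
Step 2: +7 fires, +5 burnt (F count now 7)
Step 3: +3 fires, +7 burnt (F count now 3)
Step 4: +0 fires, +3 burnt (F count now 0)
Fire out after step 4
Initially T: 18, now '.': 27
Total burnt (originally-T cells now '.'): 15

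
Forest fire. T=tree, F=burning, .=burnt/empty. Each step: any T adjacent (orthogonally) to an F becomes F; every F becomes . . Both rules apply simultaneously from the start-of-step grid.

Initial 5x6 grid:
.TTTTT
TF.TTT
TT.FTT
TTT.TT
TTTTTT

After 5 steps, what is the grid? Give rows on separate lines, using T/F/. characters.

Step 1: 5 trees catch fire, 2 burn out
  .FTTTT
  F..FTT
  TF..FT
  TTT.TT
  TTTTTT
Step 2: 7 trees catch fire, 5 burn out
  ..FFTT
  ....FT
  F....F
  TFT.FT
  TTTTTT
Step 3: 7 trees catch fire, 7 burn out
  ....FT
  .....F
  ......
  F.F..F
  TFTTFT
Step 4: 5 trees catch fire, 7 burn out
  .....F
  ......
  ......
  ......
  F.FF.F
Step 5: 0 trees catch fire, 5 burn out
  ......
  ......
  ......
  ......
  ......

......
......
......
......
......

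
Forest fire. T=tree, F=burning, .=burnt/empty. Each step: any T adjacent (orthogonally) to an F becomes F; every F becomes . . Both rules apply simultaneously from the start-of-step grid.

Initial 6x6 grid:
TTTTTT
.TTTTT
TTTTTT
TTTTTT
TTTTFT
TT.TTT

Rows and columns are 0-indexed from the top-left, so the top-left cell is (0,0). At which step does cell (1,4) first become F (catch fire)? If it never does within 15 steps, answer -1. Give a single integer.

Step 1: cell (1,4)='T' (+4 fires, +1 burnt)
Step 2: cell (1,4)='T' (+6 fires, +4 burnt)
Step 3: cell (1,4)='F' (+5 fires, +6 burnt)
  -> target ignites at step 3
Step 4: cell (1,4)='.' (+7 fires, +5 burnt)
Step 5: cell (1,4)='.' (+6 fires, +7 burnt)
Step 6: cell (1,4)='.' (+3 fires, +6 burnt)
Step 7: cell (1,4)='.' (+1 fires, +3 burnt)
Step 8: cell (1,4)='.' (+1 fires, +1 burnt)
Step 9: cell (1,4)='.' (+0 fires, +1 burnt)
  fire out at step 9

3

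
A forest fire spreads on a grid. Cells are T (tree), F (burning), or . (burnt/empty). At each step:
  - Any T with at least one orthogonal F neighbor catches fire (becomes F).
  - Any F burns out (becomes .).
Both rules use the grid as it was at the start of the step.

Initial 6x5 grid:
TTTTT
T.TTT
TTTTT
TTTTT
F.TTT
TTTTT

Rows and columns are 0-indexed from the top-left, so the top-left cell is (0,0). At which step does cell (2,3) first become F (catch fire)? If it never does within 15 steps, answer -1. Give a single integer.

Step 1: cell (2,3)='T' (+2 fires, +1 burnt)
Step 2: cell (2,3)='T' (+3 fires, +2 burnt)
Step 3: cell (2,3)='T' (+4 fires, +3 burnt)
Step 4: cell (2,3)='T' (+5 fires, +4 burnt)
Step 5: cell (2,3)='F' (+6 fires, +5 burnt)
  -> target ignites at step 5
Step 6: cell (2,3)='.' (+4 fires, +6 burnt)
Step 7: cell (2,3)='.' (+2 fires, +4 burnt)
Step 8: cell (2,3)='.' (+1 fires, +2 burnt)
Step 9: cell (2,3)='.' (+0 fires, +1 burnt)
  fire out at step 9

5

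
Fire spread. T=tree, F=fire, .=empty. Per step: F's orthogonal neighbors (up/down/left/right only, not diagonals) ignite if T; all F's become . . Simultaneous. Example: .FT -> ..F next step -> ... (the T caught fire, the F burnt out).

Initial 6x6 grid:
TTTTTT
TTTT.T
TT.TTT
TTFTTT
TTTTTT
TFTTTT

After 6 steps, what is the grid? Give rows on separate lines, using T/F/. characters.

Step 1: 6 trees catch fire, 2 burn out
  TTTTTT
  TTTT.T
  TT.TTT
  TF.FTT
  TFFTTT
  F.FTTT
Step 2: 7 trees catch fire, 6 burn out
  TTTTTT
  TTTT.T
  TF.FTT
  F...FT
  F..FTT
  ...FTT
Step 3: 7 trees catch fire, 7 burn out
  TTTTTT
  TFTF.T
  F...FT
  .....F
  ....FT
  ....FT
Step 4: 7 trees catch fire, 7 burn out
  TFTFTT
  F.F..T
  .....F
  ......
  .....F
  .....F
Step 5: 4 trees catch fire, 7 burn out
  F.F.FT
  .....F
  ......
  ......
  ......
  ......
Step 6: 1 trees catch fire, 4 burn out
  .....F
  ......
  ......
  ......
  ......
  ......

.....F
......
......
......
......
......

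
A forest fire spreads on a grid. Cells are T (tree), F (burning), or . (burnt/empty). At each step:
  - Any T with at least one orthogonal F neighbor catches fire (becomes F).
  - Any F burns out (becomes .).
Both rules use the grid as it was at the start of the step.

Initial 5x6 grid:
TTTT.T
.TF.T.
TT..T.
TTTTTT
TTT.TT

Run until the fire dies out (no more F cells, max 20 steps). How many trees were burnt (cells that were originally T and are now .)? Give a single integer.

Answer: 20

Derivation:
Step 1: +2 fires, +1 burnt (F count now 2)
Step 2: +3 fires, +2 burnt (F count now 3)
Step 3: +3 fires, +3 burnt (F count now 3)
Step 4: +3 fires, +3 burnt (F count now 3)
Step 5: +3 fires, +3 burnt (F count now 3)
Step 6: +1 fires, +3 burnt (F count now 1)
Step 7: +3 fires, +1 burnt (F count now 3)
Step 8: +2 fires, +3 burnt (F count now 2)
Step 9: +0 fires, +2 burnt (F count now 0)
Fire out after step 9
Initially T: 21, now '.': 29
Total burnt (originally-T cells now '.'): 20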